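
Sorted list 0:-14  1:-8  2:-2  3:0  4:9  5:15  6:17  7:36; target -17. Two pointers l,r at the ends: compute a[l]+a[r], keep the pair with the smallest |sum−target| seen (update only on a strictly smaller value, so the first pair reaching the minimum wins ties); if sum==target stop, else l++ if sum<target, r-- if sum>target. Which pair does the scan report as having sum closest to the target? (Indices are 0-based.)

[0,7] -14+36=22 d=39 * → r--
[0,6] -14+17=3 d=20 * → r--
[0,5] -14+15=1 d=18 * → r--
[0,4] -14+9=-5 d=12 * → r--
[0,3] -14+0=-14 d=3 * → r--
[0,2] -14+-2=-16 d=1 * → r--
[0,1] -14+-8=-22 d=5 → l++

pair (-14, -2) with sum -16 (|Δ|=1)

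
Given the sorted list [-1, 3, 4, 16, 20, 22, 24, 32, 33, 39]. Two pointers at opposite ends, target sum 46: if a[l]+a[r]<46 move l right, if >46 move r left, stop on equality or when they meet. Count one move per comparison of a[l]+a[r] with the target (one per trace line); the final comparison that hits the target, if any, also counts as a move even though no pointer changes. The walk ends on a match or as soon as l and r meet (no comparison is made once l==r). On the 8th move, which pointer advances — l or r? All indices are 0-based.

l

[0,9] -1+39=38 <46 → l++
[1,9] 3+39=42 <46 → l++
[2,9] 4+39=43 <46 → l++
[3,9] 16+39=55 >46 → r--
[3,8] 16+33=49 >46 → r--
[3,7] 16+32=48 >46 → r--
[3,6] 16+24=40 <46 → l++
[4,6] 20+24=44 <46 → l++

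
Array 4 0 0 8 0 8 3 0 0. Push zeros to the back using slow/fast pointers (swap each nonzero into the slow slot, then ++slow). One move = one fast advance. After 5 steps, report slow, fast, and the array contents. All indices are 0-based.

(s=0,f=0) a[fast]=4≠0 swap→a[0]=4 → slow++,fast++
(s=1,f=1) a[fast]=0 → fast++
(s=1,f=2) a[fast]=0 → fast++
(s=1,f=3) a[fast]=8≠0 swap→a[1]=8 → slow++,fast++
(s=2,f=4) a[fast]=0 → fast++

slow=2, fast=5, a=[4, 8, 0, 0, 0, 8, 3, 0, 0]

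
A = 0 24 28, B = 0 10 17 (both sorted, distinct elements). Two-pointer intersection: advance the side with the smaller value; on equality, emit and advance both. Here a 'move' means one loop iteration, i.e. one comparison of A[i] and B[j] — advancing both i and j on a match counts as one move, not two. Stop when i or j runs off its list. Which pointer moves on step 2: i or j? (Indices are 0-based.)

[i=0,j=0] 0==0 emit → i++,j++
[i=1,j=1] 24>10 → j++

j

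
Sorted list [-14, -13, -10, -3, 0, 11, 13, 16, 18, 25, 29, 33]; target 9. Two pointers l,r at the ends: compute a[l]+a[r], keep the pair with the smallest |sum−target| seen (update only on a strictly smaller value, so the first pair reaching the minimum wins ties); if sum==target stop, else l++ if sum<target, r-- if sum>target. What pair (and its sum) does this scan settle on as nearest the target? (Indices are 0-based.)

pair (-10, 18) with sum 8 (|Δ|=1)

[0,11] -14+33=19 d=10 * → r--
[0,10] -14+29=15 d=6 * → r--
[0,9] -14+25=11 d=2 * → r--
[0,8] -14+18=4 d=5 → l++
[1,8] -13+18=5 d=4 → l++
[2,8] -10+18=8 d=1 * → l++
[3,8] -3+18=15 d=6 → r--
[3,7] -3+16=13 d=4 → r--
[3,6] -3+13=10 d=1 → r--
[3,5] -3+11=8 d=1 → l++
[4,5] 0+11=11 d=2 → r--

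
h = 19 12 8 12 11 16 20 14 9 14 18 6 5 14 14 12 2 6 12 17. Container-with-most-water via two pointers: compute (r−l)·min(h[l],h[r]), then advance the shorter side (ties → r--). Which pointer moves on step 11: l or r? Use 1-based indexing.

r

[1,20] min(19,17)*19=323 best=323 * → r--
[1,19] min(19,12)*18=216 best=323 → r--
[1,18] min(19,6)*17=102 best=323 → r--
[1,17] min(19,2)*16=32 best=323 → r--
[1,16] min(19,12)*15=180 best=323 → r--
[1,15] min(19,14)*14=196 best=323 → r--
[1,14] min(19,14)*13=182 best=323 → r--
[1,13] min(19,5)*12=60 best=323 → r--
[1,12] min(19,6)*11=66 best=323 → r--
[1,11] min(19,18)*10=180 best=323 → r--
[1,10] min(19,14)*9=126 best=323 → r--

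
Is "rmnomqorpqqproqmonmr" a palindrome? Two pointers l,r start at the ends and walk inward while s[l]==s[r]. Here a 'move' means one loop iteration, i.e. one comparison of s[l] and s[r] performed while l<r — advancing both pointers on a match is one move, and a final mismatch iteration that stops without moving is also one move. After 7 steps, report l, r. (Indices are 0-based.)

[0,19] 'r'=='r' → l++,r--
[1,18] 'm'=='m' → l++,r--
[2,17] 'n'=='n' → l++,r--
[3,16] 'o'=='o' → l++,r--
[4,15] 'm'=='m' → l++,r--
[5,14] 'q'=='q' → l++,r--
[6,13] 'o'=='o' → l++,r--

l=7, r=12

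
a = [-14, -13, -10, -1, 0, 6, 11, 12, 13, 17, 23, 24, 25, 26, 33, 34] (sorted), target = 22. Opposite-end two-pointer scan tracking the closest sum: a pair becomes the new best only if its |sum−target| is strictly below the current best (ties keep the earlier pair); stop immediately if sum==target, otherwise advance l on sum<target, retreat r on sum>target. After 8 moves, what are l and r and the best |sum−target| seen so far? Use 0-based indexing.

l=3, r=10, best |Δ|=1

[0,15] -14+34=20 d=2 * → l++
[1,15] -13+34=21 d=1 * → l++
[2,15] -10+34=24 d=2 → r--
[2,14] -10+33=23 d=1 → r--
[2,13] -10+26=16 d=6 → l++
[3,13] -1+26=25 d=3 → r--
[3,12] -1+25=24 d=2 → r--
[3,11] -1+24=23 d=1 → r--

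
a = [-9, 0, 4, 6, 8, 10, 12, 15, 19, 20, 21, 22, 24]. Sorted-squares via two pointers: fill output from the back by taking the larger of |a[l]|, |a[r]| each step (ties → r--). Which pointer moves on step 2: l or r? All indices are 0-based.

r

l=0 r=12: |-9|<=|24| out[12]=576, r--
l=0 r=11: |-9|<=|22| out[11]=484, r--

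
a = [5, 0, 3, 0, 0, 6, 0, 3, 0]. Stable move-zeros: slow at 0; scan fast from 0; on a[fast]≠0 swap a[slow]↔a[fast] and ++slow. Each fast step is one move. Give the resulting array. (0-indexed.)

(s=0,f=0) a[fast]=5≠0 swap→a[0]=5 → slow++,fast++
(s=1,f=1) a[fast]=0 → fast++
(s=1,f=2) a[fast]=3≠0 swap→a[1]=3 → slow++,fast++
(s=2,f=3) a[fast]=0 → fast++
(s=2,f=4) a[fast]=0 → fast++
(s=2,f=5) a[fast]=6≠0 swap→a[2]=6 → slow++,fast++
(s=3,f=6) a[fast]=0 → fast++
(s=3,f=7) a[fast]=3≠0 swap→a[3]=3 → slow++,fast++
(s=4,f=8) a[fast]=0 → fast++

[5, 3, 6, 3, 0, 0, 0, 0, 0]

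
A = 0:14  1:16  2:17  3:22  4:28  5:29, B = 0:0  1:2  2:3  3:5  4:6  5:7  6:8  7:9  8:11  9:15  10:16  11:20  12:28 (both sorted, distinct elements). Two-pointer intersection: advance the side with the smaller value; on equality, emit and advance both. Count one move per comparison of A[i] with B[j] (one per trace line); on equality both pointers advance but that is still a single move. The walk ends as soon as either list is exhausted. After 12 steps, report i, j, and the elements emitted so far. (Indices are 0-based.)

i=0 j=0: 14>0, j++
i=0 j=1: 14>2, j++
i=0 j=2: 14>3, j++
i=0 j=3: 14>5, j++
i=0 j=4: 14>6, j++
i=0 j=5: 14>7, j++
i=0 j=6: 14>8, j++
i=0 j=7: 14>9, j++
i=0 j=8: 14>11, j++
i=0 j=9: 14<15, i++
i=1 j=9: 16>15, j++
i=1 j=10: 16==16 emit, i++,j++

i=2, j=11, emitted=[16]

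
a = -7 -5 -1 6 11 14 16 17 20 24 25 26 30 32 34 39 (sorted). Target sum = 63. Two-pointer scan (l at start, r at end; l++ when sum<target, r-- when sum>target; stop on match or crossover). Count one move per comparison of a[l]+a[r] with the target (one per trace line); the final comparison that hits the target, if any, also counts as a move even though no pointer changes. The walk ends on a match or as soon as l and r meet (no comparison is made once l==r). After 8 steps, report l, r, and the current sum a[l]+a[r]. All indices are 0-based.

l=8, r=15, sum=59

[0,15] -7+39=32 <63 → l++
[1,15] -5+39=34 <63 → l++
[2,15] -1+39=38 <63 → l++
[3,15] 6+39=45 <63 → l++
[4,15] 11+39=50 <63 → l++
[5,15] 14+39=53 <63 → l++
[6,15] 16+39=55 <63 → l++
[7,15] 17+39=56 <63 → l++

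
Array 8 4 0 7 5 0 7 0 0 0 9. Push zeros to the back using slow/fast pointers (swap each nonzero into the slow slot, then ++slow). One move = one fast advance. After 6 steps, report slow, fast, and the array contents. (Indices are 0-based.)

slow=4, fast=6, a=[8, 4, 7, 5, 0, 0, 7, 0, 0, 0, 9]

(s=0,f=0) a[fast]=8≠0 swap→a[0]=8 → slow++,fast++
(s=1,f=1) a[fast]=4≠0 swap→a[1]=4 → slow++,fast++
(s=2,f=2) a[fast]=0 → fast++
(s=2,f=3) a[fast]=7≠0 swap→a[2]=7 → slow++,fast++
(s=3,f=4) a[fast]=5≠0 swap→a[3]=5 → slow++,fast++
(s=4,f=5) a[fast]=0 → fast++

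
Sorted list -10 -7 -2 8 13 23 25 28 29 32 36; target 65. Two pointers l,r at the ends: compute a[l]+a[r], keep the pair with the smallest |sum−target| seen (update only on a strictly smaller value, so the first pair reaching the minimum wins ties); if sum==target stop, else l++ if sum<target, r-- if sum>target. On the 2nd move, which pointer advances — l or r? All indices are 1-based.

l

[1,11] -10+36=26 d=39 * → l++
[2,11] -7+36=29 d=36 * → l++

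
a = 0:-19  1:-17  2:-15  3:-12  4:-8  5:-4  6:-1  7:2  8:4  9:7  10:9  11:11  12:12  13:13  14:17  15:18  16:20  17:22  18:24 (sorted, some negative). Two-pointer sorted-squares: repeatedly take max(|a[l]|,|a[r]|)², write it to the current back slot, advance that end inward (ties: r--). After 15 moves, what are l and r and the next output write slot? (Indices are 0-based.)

l=0 r=18: |-19|<=|24| out[18]=576, r--
l=0 r=17: |-19|<=|22| out[17]=484, r--
l=0 r=16: |-19|<=|20| out[16]=400, r--
l=0 r=15: |-19|>|18| out[15]=361, l++
l=1 r=15: |-17|<=|18| out[14]=324, r--
l=1 r=14: |-17|<=|17| out[13]=289, r--
l=1 r=13: |-17|>|13| out[12]=289, l++
l=2 r=13: |-15|>|13| out[11]=225, l++
l=3 r=13: |-12|<=|13| out[10]=169, r--
l=3 r=12: |-12|<=|12| out[9]=144, r--
l=3 r=11: |-12|>|11| out[8]=144, l++
l=4 r=11: |-8|<=|11| out[7]=121, r--
l=4 r=10: |-8|<=|9| out[6]=81, r--
l=4 r=9: |-8|>|7| out[5]=64, l++
l=5 r=9: |-4|<=|7| out[4]=49, r--

l=5, r=8, next write slot=3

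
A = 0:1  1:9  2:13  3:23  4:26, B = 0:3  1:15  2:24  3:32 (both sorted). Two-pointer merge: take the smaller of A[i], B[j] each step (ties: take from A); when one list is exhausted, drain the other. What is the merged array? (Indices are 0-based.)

[1, 3, 9, 13, 15, 23, 24, 26, 32]

i=0 j=0: A[i]=1<=B[j]=3 take 1, i++
i=1 j=0: A[i]=9>B[j]=3 take 3, j++
i=1 j=1: A[i]=9<=B[j]=15 take 9, i++
i=2 j=1: A[i]=13<=B[j]=15 take 13, i++
i=3 j=1: A[i]=23>B[j]=15 take 15, j++
i=3 j=2: A[i]=23<=B[j]=24 take 23, i++
i=4 j=2: A[i]=26>B[j]=24 take 24, j++
i=4 j=3: A[i]=26<=B[j]=32 take 26, i++
i=5 j=3: A done, take B[j]=32, j++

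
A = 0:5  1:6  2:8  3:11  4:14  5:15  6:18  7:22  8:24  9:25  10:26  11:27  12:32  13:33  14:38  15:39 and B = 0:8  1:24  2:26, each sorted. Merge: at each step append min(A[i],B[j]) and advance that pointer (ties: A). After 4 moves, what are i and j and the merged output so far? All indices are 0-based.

[i=0,j=0] A[i]=5<=B[j]=8 take 5 → i++
[i=1,j=0] A[i]=6<=B[j]=8 take 6 → i++
[i=2,j=0] A[i]=8<=B[j]=8 take 8 → i++
[i=3,j=0] A[i]=11>B[j]=8 take 8 → j++

i=3, j=1, merged so far=[5, 6, 8, 8]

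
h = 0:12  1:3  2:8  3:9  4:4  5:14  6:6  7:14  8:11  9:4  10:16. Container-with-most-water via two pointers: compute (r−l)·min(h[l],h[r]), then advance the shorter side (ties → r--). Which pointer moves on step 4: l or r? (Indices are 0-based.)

l=0 r=10: min(12,16)*10=120 best=120 *, l++
l=1 r=10: min(3,16)*9=27 best=120, l++
l=2 r=10: min(8,16)*8=64 best=120, l++
l=3 r=10: min(9,16)*7=63 best=120, l++

l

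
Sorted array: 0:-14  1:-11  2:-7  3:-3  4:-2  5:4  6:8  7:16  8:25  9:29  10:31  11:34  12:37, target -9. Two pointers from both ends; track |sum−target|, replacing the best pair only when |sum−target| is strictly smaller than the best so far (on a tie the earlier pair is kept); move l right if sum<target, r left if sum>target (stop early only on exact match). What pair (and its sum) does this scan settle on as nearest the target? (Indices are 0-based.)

pair (-7, -2) with sum -9 (|Δ|=0)

l=0 r=12: -14+37=23 d=32 *, r--
l=0 r=11: -14+34=20 d=29 *, r--
l=0 r=10: -14+31=17 d=26 *, r--
l=0 r=9: -14+29=15 d=24 *, r--
l=0 r=8: -14+25=11 d=20 *, r--
l=0 r=7: -14+16=2 d=11 *, r--
l=0 r=6: -14+8=-6 d=3 *, r--
l=0 r=5: -14+4=-10 d=1 *, l++
l=1 r=5: -11+4=-7 d=2, r--
l=1 r=4: -11+-2=-13 d=4, l++
l=2 r=4: -7+-2=-9 d=0 *, stop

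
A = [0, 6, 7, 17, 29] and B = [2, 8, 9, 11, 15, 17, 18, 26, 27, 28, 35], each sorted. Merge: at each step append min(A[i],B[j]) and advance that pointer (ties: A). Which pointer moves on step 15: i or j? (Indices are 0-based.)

i

i=0 j=0: A[i]=0<=B[j]=2 take 0, i++
i=1 j=0: A[i]=6>B[j]=2 take 2, j++
i=1 j=1: A[i]=6<=B[j]=8 take 6, i++
i=2 j=1: A[i]=7<=B[j]=8 take 7, i++
i=3 j=1: A[i]=17>B[j]=8 take 8, j++
i=3 j=2: A[i]=17>B[j]=9 take 9, j++
i=3 j=3: A[i]=17>B[j]=11 take 11, j++
i=3 j=4: A[i]=17>B[j]=15 take 15, j++
i=3 j=5: A[i]=17<=B[j]=17 take 17, i++
i=4 j=5: A[i]=29>B[j]=17 take 17, j++
i=4 j=6: A[i]=29>B[j]=18 take 18, j++
i=4 j=7: A[i]=29>B[j]=26 take 26, j++
i=4 j=8: A[i]=29>B[j]=27 take 27, j++
i=4 j=9: A[i]=29>B[j]=28 take 28, j++
i=4 j=10: A[i]=29<=B[j]=35 take 29, i++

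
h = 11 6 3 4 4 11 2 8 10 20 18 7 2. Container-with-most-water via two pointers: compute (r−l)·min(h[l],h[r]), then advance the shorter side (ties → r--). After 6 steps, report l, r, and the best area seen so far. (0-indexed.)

l=4, r=10, best area=110

[0,12] min(11,2)*12=24 best=24 * → r--
[0,11] min(11,7)*11=77 best=77 * → r--
[0,10] min(11,18)*10=110 best=110 * → l++
[1,10] min(6,18)*9=54 best=110 → l++
[2,10] min(3,18)*8=24 best=110 → l++
[3,10] min(4,18)*7=28 best=110 → l++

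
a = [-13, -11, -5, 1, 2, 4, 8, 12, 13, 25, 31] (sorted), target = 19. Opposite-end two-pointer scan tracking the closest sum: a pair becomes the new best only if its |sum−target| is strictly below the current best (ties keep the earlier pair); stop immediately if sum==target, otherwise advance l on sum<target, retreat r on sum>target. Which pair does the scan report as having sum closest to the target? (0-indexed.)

l=0 r=10: -13+31=18 d=1 *, l++
l=1 r=10: -11+31=20 d=1, r--
l=1 r=9: -11+25=14 d=5, l++
l=2 r=9: -5+25=20 d=1, r--
l=2 r=8: -5+13=8 d=11, l++
l=3 r=8: 1+13=14 d=5, l++
l=4 r=8: 2+13=15 d=4, l++
l=5 r=8: 4+13=17 d=2, l++
l=6 r=8: 8+13=21 d=2, r--
l=6 r=7: 8+12=20 d=1, r--

pair (-13, 31) with sum 18 (|Δ|=1)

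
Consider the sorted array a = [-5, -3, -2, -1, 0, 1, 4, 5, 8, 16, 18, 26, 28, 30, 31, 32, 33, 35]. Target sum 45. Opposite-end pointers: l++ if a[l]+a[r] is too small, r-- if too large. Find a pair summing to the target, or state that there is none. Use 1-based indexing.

no pair

[1,18] -5+35=30 <45 → l++
[2,18] -3+35=32 <45 → l++
[3,18] -2+35=33 <45 → l++
[4,18] -1+35=34 <45 → l++
[5,18] 0+35=35 <45 → l++
[6,18] 1+35=36 <45 → l++
[7,18] 4+35=39 <45 → l++
[8,18] 5+35=40 <45 → l++
[9,18] 8+35=43 <45 → l++
[10,18] 16+35=51 >45 → r--
[10,17] 16+33=49 >45 → r--
[10,16] 16+32=48 >45 → r--
[10,15] 16+31=47 >45 → r--
[10,14] 16+30=46 >45 → r--
[10,13] 16+28=44 <45 → l++
[11,13] 18+28=46 >45 → r--
[11,12] 18+26=44 <45 → l++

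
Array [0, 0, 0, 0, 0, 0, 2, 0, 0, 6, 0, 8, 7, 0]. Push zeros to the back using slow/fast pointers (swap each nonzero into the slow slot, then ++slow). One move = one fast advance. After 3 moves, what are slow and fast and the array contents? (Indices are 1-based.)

slow=1 fast=1: a[fast]=0, fast++
slow=1 fast=2: a[fast]=0, fast++
slow=1 fast=3: a[fast]=0, fast++

slow=1, fast=4, a=[0, 0, 0, 0, 0, 0, 2, 0, 0, 6, 0, 8, 7, 0]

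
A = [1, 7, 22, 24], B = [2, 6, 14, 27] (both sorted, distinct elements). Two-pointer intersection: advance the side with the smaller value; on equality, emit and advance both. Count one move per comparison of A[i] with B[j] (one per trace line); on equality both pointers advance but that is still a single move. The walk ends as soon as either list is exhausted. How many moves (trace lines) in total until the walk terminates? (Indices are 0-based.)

i=0 j=0: 1<2, i++
i=1 j=0: 7>2, j++
i=1 j=1: 7>6, j++
i=1 j=2: 7<14, i++
i=2 j=2: 22>14, j++
i=2 j=3: 22<27, i++
i=3 j=3: 24<27, i++

7 moves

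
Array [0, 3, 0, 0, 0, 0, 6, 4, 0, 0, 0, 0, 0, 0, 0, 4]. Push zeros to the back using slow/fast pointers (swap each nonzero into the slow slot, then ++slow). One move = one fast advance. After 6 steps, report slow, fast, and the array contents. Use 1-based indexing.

slow=2, fast=7, a=[3, 0, 0, 0, 0, 0, 6, 4, 0, 0, 0, 0, 0, 0, 0, 4]

(s=1,f=1) a[fast]=0 → fast++
(s=1,f=2) a[fast]=3≠0 swap→a[1]=3 → slow++,fast++
(s=2,f=3) a[fast]=0 → fast++
(s=2,f=4) a[fast]=0 → fast++
(s=2,f=5) a[fast]=0 → fast++
(s=2,f=6) a[fast]=0 → fast++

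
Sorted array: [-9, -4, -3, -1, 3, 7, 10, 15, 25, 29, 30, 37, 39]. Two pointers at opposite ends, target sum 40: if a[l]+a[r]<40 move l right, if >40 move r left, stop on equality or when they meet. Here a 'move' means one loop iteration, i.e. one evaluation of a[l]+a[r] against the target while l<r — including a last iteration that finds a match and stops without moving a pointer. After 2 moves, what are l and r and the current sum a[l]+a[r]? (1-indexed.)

l=1 r=13: -9+39=30 <40, l++
l=2 r=13: -4+39=35 <40, l++

l=3, r=13, sum=36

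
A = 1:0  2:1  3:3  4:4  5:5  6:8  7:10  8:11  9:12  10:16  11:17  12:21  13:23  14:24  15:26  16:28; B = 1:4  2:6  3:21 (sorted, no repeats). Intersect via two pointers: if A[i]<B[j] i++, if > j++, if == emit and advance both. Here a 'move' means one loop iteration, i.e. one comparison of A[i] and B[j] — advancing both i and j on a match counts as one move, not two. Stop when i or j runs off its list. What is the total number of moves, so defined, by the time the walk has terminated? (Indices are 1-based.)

i=1 j=1: 0<4, i++
i=2 j=1: 1<4, i++
i=3 j=1: 3<4, i++
i=4 j=1: 4==4 emit, i++,j++
i=5 j=2: 5<6, i++
i=6 j=2: 8>6, j++
i=6 j=3: 8<21, i++
i=7 j=3: 10<21, i++
i=8 j=3: 11<21, i++
i=9 j=3: 12<21, i++
i=10 j=3: 16<21, i++
i=11 j=3: 17<21, i++
i=12 j=3: 21==21 emit, i++,j++

13 moves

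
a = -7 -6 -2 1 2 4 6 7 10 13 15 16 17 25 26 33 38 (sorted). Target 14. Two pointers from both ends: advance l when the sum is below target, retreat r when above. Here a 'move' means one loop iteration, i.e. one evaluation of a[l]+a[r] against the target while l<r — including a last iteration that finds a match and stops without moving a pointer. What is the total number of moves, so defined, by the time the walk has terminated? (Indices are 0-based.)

l=0 r=16: -7+38=31 >14, r--
l=0 r=15: -7+33=26 >14, r--
l=0 r=14: -7+26=19 >14, r--
l=0 r=13: -7+25=18 >14, r--
l=0 r=12: -7+17=10 <14, l++
l=1 r=12: -6+17=11 <14, l++
l=2 r=12: -2+17=15 >14, r--
l=2 r=11: -2+16=14, found

8 moves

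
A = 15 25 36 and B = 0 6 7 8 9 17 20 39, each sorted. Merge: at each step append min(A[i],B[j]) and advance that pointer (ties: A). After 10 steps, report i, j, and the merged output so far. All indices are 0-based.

i=3, j=7, merged so far=[0, 6, 7, 8, 9, 15, 17, 20, 25, 36]

i=0 j=0: A[i]=15>B[j]=0 take 0, j++
i=0 j=1: A[i]=15>B[j]=6 take 6, j++
i=0 j=2: A[i]=15>B[j]=7 take 7, j++
i=0 j=3: A[i]=15>B[j]=8 take 8, j++
i=0 j=4: A[i]=15>B[j]=9 take 9, j++
i=0 j=5: A[i]=15<=B[j]=17 take 15, i++
i=1 j=5: A[i]=25>B[j]=17 take 17, j++
i=1 j=6: A[i]=25>B[j]=20 take 20, j++
i=1 j=7: A[i]=25<=B[j]=39 take 25, i++
i=2 j=7: A[i]=36<=B[j]=39 take 36, i++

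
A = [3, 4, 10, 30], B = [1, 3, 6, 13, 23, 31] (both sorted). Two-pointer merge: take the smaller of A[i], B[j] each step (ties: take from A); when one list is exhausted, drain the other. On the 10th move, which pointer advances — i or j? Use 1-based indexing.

[i=1,j=1] A[i]=3>B[j]=1 take 1 → j++
[i=1,j=2] A[i]=3<=B[j]=3 take 3 → i++
[i=2,j=2] A[i]=4>B[j]=3 take 3 → j++
[i=2,j=3] A[i]=4<=B[j]=6 take 4 → i++
[i=3,j=3] A[i]=10>B[j]=6 take 6 → j++
[i=3,j=4] A[i]=10<=B[j]=13 take 10 → i++
[i=4,j=4] A[i]=30>B[j]=13 take 13 → j++
[i=4,j=5] A[i]=30>B[j]=23 take 23 → j++
[i=4,j=6] A[i]=30<=B[j]=31 take 30 → i++
[i=5,j=6] A done, take B[j]=31 → j++

j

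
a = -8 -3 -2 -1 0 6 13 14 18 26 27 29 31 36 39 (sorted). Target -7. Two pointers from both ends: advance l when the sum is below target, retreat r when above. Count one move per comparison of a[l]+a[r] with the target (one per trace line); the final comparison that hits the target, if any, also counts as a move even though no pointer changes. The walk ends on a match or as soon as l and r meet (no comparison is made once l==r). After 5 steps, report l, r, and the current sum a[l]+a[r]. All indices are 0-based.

l=0, r=9, sum=18

l=0 r=14: -8+39=31 >-7, r--
l=0 r=13: -8+36=28 >-7, r--
l=0 r=12: -8+31=23 >-7, r--
l=0 r=11: -8+29=21 >-7, r--
l=0 r=10: -8+27=19 >-7, r--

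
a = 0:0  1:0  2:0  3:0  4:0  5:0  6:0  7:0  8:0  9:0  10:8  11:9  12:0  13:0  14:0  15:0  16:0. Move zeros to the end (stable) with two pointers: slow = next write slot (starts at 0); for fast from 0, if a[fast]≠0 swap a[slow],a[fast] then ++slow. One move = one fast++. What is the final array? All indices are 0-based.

(s=0,f=0) a[fast]=0 → fast++
(s=0,f=1) a[fast]=0 → fast++
(s=0,f=2) a[fast]=0 → fast++
(s=0,f=3) a[fast]=0 → fast++
(s=0,f=4) a[fast]=0 → fast++
(s=0,f=5) a[fast]=0 → fast++
(s=0,f=6) a[fast]=0 → fast++
(s=0,f=7) a[fast]=0 → fast++
(s=0,f=8) a[fast]=0 → fast++
(s=0,f=9) a[fast]=0 → fast++
(s=0,f=10) a[fast]=8≠0 swap→a[0]=8 → slow++,fast++
(s=1,f=11) a[fast]=9≠0 swap→a[1]=9 → slow++,fast++
(s=2,f=12) a[fast]=0 → fast++
(s=2,f=13) a[fast]=0 → fast++
(s=2,f=14) a[fast]=0 → fast++
(s=2,f=15) a[fast]=0 → fast++
(s=2,f=16) a[fast]=0 → fast++

[8, 9, 0, 0, 0, 0, 0, 0, 0, 0, 0, 0, 0, 0, 0, 0, 0]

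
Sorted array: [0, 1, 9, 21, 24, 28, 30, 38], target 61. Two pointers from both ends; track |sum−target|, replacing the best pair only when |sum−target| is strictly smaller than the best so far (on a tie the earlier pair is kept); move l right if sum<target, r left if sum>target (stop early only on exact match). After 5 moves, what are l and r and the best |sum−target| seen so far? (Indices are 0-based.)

l=4, r=6, best |Δ|=1

l=0 r=7: 0+38=38 d=23 *, l++
l=1 r=7: 1+38=39 d=22 *, l++
l=2 r=7: 9+38=47 d=14 *, l++
l=3 r=7: 21+38=59 d=2 *, l++
l=4 r=7: 24+38=62 d=1 *, r--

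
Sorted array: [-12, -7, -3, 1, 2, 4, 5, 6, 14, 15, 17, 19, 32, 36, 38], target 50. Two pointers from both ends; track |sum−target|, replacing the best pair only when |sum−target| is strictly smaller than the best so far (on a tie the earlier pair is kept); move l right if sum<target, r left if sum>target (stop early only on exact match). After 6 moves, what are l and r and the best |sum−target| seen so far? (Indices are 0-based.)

l=0 r=14: -12+38=26 d=24 *, l++
l=1 r=14: -7+38=31 d=19 *, l++
l=2 r=14: -3+38=35 d=15 *, l++
l=3 r=14: 1+38=39 d=11 *, l++
l=4 r=14: 2+38=40 d=10 *, l++
l=5 r=14: 4+38=42 d=8 *, l++

l=6, r=14, best |Δ|=8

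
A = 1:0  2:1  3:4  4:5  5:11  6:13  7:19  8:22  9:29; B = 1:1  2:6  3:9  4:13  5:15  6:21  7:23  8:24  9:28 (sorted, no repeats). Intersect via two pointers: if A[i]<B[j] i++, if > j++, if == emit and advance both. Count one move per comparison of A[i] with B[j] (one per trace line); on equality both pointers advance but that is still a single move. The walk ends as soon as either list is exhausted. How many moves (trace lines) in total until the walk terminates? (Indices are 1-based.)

15 moves

[i=1,j=1] 0<1 → i++
[i=2,j=1] 1==1 emit → i++,j++
[i=3,j=2] 4<6 → i++
[i=4,j=2] 5<6 → i++
[i=5,j=2] 11>6 → j++
[i=5,j=3] 11>9 → j++
[i=5,j=4] 11<13 → i++
[i=6,j=4] 13==13 emit → i++,j++
[i=7,j=5] 19>15 → j++
[i=7,j=6] 19<21 → i++
[i=8,j=6] 22>21 → j++
[i=8,j=7] 22<23 → i++
[i=9,j=7] 29>23 → j++
[i=9,j=8] 29>24 → j++
[i=9,j=9] 29>28 → j++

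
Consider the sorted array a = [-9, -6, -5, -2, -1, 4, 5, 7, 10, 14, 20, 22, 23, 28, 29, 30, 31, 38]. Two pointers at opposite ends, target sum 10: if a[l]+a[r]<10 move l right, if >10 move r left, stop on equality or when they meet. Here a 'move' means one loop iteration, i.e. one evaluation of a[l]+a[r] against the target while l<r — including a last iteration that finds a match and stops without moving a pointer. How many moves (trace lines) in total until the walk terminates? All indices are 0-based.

l=0 r=17: -9+38=29 >10, r--
l=0 r=16: -9+31=22 >10, r--
l=0 r=15: -9+30=21 >10, r--
l=0 r=14: -9+29=20 >10, r--
l=0 r=13: -9+28=19 >10, r--
l=0 r=12: -9+23=14 >10, r--
l=0 r=11: -9+22=13 >10, r--
l=0 r=10: -9+20=11 >10, r--
l=0 r=9: -9+14=5 <10, l++
l=1 r=9: -6+14=8 <10, l++
l=2 r=9: -5+14=9 <10, l++
l=3 r=9: -2+14=12 >10, r--
l=3 r=8: -2+10=8 <10, l++
l=4 r=8: -1+10=9 <10, l++
l=5 r=8: 4+10=14 >10, r--
l=5 r=7: 4+7=11 >10, r--
l=5 r=6: 4+5=9 <10, l++

17 moves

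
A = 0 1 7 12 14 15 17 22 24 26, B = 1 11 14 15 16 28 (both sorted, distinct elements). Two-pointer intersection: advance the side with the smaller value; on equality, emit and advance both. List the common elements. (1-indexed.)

intersection = [1, 14, 15]

[i=1,j=1] 0<1 → i++
[i=2,j=1] 1==1 emit → i++,j++
[i=3,j=2] 7<11 → i++
[i=4,j=2] 12>11 → j++
[i=4,j=3] 12<14 → i++
[i=5,j=3] 14==14 emit → i++,j++
[i=6,j=4] 15==15 emit → i++,j++
[i=7,j=5] 17>16 → j++
[i=7,j=6] 17<28 → i++
[i=8,j=6] 22<28 → i++
[i=9,j=6] 24<28 → i++
[i=10,j=6] 26<28 → i++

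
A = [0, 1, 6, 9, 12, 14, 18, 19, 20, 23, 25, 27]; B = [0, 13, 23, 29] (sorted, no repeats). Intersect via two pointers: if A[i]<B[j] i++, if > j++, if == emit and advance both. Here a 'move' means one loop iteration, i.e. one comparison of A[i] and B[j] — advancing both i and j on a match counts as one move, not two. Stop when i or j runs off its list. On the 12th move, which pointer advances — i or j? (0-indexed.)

i

[i=0,j=0] 0==0 emit → i++,j++
[i=1,j=1] 1<13 → i++
[i=2,j=1] 6<13 → i++
[i=3,j=1] 9<13 → i++
[i=4,j=1] 12<13 → i++
[i=5,j=1] 14>13 → j++
[i=5,j=2] 14<23 → i++
[i=6,j=2] 18<23 → i++
[i=7,j=2] 19<23 → i++
[i=8,j=2] 20<23 → i++
[i=9,j=2] 23==23 emit → i++,j++
[i=10,j=3] 25<29 → i++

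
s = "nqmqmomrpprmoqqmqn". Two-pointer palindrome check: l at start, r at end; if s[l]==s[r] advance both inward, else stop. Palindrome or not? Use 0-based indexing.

l=0 r=17: 'n'=='n', l++,r--
l=1 r=16: 'q'=='q', l++,r--
l=2 r=15: 'm'=='m', l++,r--
l=3 r=14: 'q'=='q', l++,r--
l=4 r=13: 'm'!='q', stop

not a palindrome (mismatch at 4,13)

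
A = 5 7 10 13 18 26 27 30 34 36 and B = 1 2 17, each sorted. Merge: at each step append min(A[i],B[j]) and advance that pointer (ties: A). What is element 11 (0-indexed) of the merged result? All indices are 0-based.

[i=0,j=0] A[i]=5>B[j]=1 take 1 → j++
[i=0,j=1] A[i]=5>B[j]=2 take 2 → j++
[i=0,j=2] A[i]=5<=B[j]=17 take 5 → i++
[i=1,j=2] A[i]=7<=B[j]=17 take 7 → i++
[i=2,j=2] A[i]=10<=B[j]=17 take 10 → i++
[i=3,j=2] A[i]=13<=B[j]=17 take 13 → i++
[i=4,j=2] A[i]=18>B[j]=17 take 17 → j++
[i=4,j=3] B done, take A[i]=18 → i++
[i=5,j=3] B done, take A[i]=26 → i++
[i=6,j=3] B done, take A[i]=27 → i++
[i=7,j=3] B done, take A[i]=30 → i++
[i=8,j=3] B done, take A[i]=34 → i++
[i=9,j=3] B done, take A[i]=36 → i++

merged[11] = 34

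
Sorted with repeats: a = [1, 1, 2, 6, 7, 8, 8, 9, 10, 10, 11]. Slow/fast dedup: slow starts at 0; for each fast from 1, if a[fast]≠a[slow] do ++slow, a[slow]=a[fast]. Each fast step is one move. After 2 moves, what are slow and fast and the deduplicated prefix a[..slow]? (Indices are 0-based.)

slow=1, fast=3, prefix=[1, 2]

slow=0 fast=1: a[fast]=1=a[slow] dup, fast++
slow=0 fast=2: a[fast]=2≠a[slow]=1 write a[1]=2, slow++,fast++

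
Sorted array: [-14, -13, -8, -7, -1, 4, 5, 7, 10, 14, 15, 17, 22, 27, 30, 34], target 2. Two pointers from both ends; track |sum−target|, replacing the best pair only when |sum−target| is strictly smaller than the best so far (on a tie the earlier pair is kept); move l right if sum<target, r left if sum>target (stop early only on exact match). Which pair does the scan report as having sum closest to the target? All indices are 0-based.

pair (-13, 15) with sum 2 (|Δ|=0)

[0,15] -14+34=20 d=18 * → r--
[0,14] -14+30=16 d=14 * → r--
[0,13] -14+27=13 d=11 * → r--
[0,12] -14+22=8 d=6 * → r--
[0,11] -14+17=3 d=1 * → r--
[0,10] -14+15=1 d=1 → l++
[1,10] -13+15=2 d=0 * → stop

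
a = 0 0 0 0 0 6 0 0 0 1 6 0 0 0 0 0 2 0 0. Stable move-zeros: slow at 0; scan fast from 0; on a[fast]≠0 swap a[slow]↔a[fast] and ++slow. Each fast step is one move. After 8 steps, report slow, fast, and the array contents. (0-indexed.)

(s=0,f=0) a[fast]=0 → fast++
(s=0,f=1) a[fast]=0 → fast++
(s=0,f=2) a[fast]=0 → fast++
(s=0,f=3) a[fast]=0 → fast++
(s=0,f=4) a[fast]=0 → fast++
(s=0,f=5) a[fast]=6≠0 swap→a[0]=6 → slow++,fast++
(s=1,f=6) a[fast]=0 → fast++
(s=1,f=7) a[fast]=0 → fast++

slow=1, fast=8, a=[6, 0, 0, 0, 0, 0, 0, 0, 0, 1, 6, 0, 0, 0, 0, 0, 2, 0, 0]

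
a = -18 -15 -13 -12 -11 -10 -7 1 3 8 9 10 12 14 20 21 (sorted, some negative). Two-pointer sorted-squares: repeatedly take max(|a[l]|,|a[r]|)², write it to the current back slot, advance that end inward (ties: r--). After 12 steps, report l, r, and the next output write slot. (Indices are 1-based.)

l=7, r=10, next write slot=4

l=1 r=16: |-18|<=|21| out[16]=441, r--
l=1 r=15: |-18|<=|20| out[15]=400, r--
l=1 r=14: |-18|>|14| out[14]=324, l++
l=2 r=14: |-15|>|14| out[13]=225, l++
l=3 r=14: |-13|<=|14| out[12]=196, r--
l=3 r=13: |-13|>|12| out[11]=169, l++
l=4 r=13: |-12|<=|12| out[10]=144, r--
l=4 r=12: |-12|>|10| out[9]=144, l++
l=5 r=12: |-11|>|10| out[8]=121, l++
l=6 r=12: |-10|<=|10| out[7]=100, r--
l=6 r=11: |-10|>|9| out[6]=100, l++
l=7 r=11: |-7|<=|9| out[5]=81, r--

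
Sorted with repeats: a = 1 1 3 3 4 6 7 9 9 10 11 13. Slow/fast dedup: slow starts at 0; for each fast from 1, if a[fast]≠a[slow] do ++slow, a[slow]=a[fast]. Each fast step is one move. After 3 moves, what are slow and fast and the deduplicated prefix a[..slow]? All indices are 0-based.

(s=0,f=1) a[fast]=1=a[slow] dup → fast++
(s=0,f=2) a[fast]=3≠a[slow]=1 write a[1]=3 → slow++,fast++
(s=1,f=3) a[fast]=3=a[slow] dup → fast++

slow=1, fast=4, prefix=[1, 3]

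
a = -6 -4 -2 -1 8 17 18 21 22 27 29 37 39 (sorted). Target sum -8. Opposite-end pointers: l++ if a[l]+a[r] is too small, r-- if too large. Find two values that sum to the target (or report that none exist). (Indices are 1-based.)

(-6, -2)

l=1 r=13: -6+39=33 >-8, r--
l=1 r=12: -6+37=31 >-8, r--
l=1 r=11: -6+29=23 >-8, r--
l=1 r=10: -6+27=21 >-8, r--
l=1 r=9: -6+22=16 >-8, r--
l=1 r=8: -6+21=15 >-8, r--
l=1 r=7: -6+18=12 >-8, r--
l=1 r=6: -6+17=11 >-8, r--
l=1 r=5: -6+8=2 >-8, r--
l=1 r=4: -6+-1=-7 >-8, r--
l=1 r=3: -6+-2=-8, found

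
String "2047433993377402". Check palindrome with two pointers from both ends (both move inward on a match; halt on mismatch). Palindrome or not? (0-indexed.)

not a palindrome (mismatch at 4,11)

[0,15] '2'=='2' → l++,r--
[1,14] '0'=='0' → l++,r--
[2,13] '4'=='4' → l++,r--
[3,12] '7'=='7' → l++,r--
[4,11] '4'!='7' → stop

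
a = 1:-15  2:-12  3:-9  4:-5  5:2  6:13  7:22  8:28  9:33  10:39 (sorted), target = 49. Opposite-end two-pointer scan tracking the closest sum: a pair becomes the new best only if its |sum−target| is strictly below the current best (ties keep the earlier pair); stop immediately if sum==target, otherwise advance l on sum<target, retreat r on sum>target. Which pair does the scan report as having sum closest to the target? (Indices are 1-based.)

pair (22, 28) with sum 50 (|Δ|=1)

l=1 r=10: -15+39=24 d=25 *, l++
l=2 r=10: -12+39=27 d=22 *, l++
l=3 r=10: -9+39=30 d=19 *, l++
l=4 r=10: -5+39=34 d=15 *, l++
l=5 r=10: 2+39=41 d=8 *, l++
l=6 r=10: 13+39=52 d=3 *, r--
l=6 r=9: 13+33=46 d=3, l++
l=7 r=9: 22+33=55 d=6, r--
l=7 r=8: 22+28=50 d=1 *, r--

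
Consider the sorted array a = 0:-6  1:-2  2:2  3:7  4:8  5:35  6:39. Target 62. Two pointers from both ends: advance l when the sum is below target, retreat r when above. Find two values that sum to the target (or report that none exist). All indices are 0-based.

no pair

[0,6] -6+39=33 <62 → l++
[1,6] -2+39=37 <62 → l++
[2,6] 2+39=41 <62 → l++
[3,6] 7+39=46 <62 → l++
[4,6] 8+39=47 <62 → l++
[5,6] 35+39=74 >62 → r--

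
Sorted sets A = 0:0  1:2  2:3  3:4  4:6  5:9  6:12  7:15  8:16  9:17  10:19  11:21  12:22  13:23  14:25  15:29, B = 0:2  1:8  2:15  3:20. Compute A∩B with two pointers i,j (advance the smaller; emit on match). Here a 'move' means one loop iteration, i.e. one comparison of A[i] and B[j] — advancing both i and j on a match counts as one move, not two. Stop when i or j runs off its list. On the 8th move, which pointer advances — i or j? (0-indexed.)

i=0 j=0: 0<2, i++
i=1 j=0: 2==2 emit, i++,j++
i=2 j=1: 3<8, i++
i=3 j=1: 4<8, i++
i=4 j=1: 6<8, i++
i=5 j=1: 9>8, j++
i=5 j=2: 9<15, i++
i=6 j=2: 12<15, i++

i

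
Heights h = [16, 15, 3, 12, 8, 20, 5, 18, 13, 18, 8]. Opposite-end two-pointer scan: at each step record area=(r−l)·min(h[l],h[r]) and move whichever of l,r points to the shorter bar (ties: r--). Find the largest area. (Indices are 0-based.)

[0,10] min(16,8)*10=80 best=80 * → r--
[0,9] min(16,18)*9=144 best=144 * → l++
[1,9] min(15,18)*8=120 best=144 → l++
[2,9] min(3,18)*7=21 best=144 → l++
[3,9] min(12,18)*6=72 best=144 → l++
[4,9] min(8,18)*5=40 best=144 → l++
[5,9] min(20,18)*4=72 best=144 → r--
[5,8] min(20,13)*3=39 best=144 → r--
[5,7] min(20,18)*2=36 best=144 → r--
[5,6] min(20,5)*1=5 best=144 → r--

max area = 144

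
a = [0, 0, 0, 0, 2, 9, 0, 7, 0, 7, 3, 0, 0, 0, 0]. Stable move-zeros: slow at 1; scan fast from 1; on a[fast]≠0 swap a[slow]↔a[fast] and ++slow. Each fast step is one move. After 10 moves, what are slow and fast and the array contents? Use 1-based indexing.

slow=5, fast=11, a=[2, 9, 7, 7, 0, 0, 0, 0, 0, 0, 3, 0, 0, 0, 0]

(s=1,f=1) a[fast]=0 → fast++
(s=1,f=2) a[fast]=0 → fast++
(s=1,f=3) a[fast]=0 → fast++
(s=1,f=4) a[fast]=0 → fast++
(s=1,f=5) a[fast]=2≠0 swap→a[1]=2 → slow++,fast++
(s=2,f=6) a[fast]=9≠0 swap→a[2]=9 → slow++,fast++
(s=3,f=7) a[fast]=0 → fast++
(s=3,f=8) a[fast]=7≠0 swap→a[3]=7 → slow++,fast++
(s=4,f=9) a[fast]=0 → fast++
(s=4,f=10) a[fast]=7≠0 swap→a[4]=7 → slow++,fast++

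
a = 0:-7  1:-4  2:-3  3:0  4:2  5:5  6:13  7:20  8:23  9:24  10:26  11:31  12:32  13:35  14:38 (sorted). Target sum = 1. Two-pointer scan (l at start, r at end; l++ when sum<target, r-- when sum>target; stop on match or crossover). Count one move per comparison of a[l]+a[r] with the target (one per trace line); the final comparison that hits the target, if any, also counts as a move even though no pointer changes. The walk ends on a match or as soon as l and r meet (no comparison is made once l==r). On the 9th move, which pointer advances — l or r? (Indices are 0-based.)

[0,14] -7+38=31 >1 → r--
[0,13] -7+35=28 >1 → r--
[0,12] -7+32=25 >1 → r--
[0,11] -7+31=24 >1 → r--
[0,10] -7+26=19 >1 → r--
[0,9] -7+24=17 >1 → r--
[0,8] -7+23=16 >1 → r--
[0,7] -7+20=13 >1 → r--
[0,6] -7+13=6 >1 → r--

r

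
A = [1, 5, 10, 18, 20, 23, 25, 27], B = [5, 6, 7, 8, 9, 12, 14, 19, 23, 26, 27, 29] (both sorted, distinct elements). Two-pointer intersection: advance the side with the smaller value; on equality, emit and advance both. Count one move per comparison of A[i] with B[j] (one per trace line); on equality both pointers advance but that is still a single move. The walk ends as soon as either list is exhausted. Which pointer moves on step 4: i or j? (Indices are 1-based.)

j

i=1 j=1: 1<5, i++
i=2 j=1: 5==5 emit, i++,j++
i=3 j=2: 10>6, j++
i=3 j=3: 10>7, j++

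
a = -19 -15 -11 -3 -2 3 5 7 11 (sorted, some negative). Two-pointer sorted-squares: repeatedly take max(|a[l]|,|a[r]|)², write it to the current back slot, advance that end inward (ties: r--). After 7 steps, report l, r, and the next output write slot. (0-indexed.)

[0,8] |-19|>|11| out[8]=361 → l++
[1,8] |-15|>|11| out[7]=225 → l++
[2,8] |-11|<=|11| out[6]=121 → r--
[2,7] |-11|>|7| out[5]=121 → l++
[3,7] |-3|<=|7| out[4]=49 → r--
[3,6] |-3|<=|5| out[3]=25 → r--
[3,5] |-3|<=|3| out[2]=9 → r--

l=3, r=4, next write slot=1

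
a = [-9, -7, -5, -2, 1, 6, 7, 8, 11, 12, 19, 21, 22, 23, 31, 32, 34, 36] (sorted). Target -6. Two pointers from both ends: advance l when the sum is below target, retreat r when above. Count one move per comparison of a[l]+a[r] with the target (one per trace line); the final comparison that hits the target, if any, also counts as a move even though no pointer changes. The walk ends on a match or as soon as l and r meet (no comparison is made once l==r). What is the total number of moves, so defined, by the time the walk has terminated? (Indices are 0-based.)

l=0 r=17: -9+36=27 >-6, r--
l=0 r=16: -9+34=25 >-6, r--
l=0 r=15: -9+32=23 >-6, r--
l=0 r=14: -9+31=22 >-6, r--
l=0 r=13: -9+23=14 >-6, r--
l=0 r=12: -9+22=13 >-6, r--
l=0 r=11: -9+21=12 >-6, r--
l=0 r=10: -9+19=10 >-6, r--
l=0 r=9: -9+12=3 >-6, r--
l=0 r=8: -9+11=2 >-6, r--
l=0 r=7: -9+8=-1 >-6, r--
l=0 r=6: -9+7=-2 >-6, r--
l=0 r=5: -9+6=-3 >-6, r--
l=0 r=4: -9+1=-8 <-6, l++
l=1 r=4: -7+1=-6, found

15 moves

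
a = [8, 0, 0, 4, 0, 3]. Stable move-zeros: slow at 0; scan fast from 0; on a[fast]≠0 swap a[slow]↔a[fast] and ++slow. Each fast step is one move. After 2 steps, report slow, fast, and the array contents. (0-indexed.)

slow=0 fast=0: a[fast]=8≠0 swap→a[0]=8, slow++,fast++
slow=1 fast=1: a[fast]=0, fast++

slow=1, fast=2, a=[8, 0, 0, 4, 0, 3]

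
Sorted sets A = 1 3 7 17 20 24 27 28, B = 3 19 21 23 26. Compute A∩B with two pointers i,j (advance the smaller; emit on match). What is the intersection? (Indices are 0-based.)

intersection = [3]

i=0 j=0: 1<3, i++
i=1 j=0: 3==3 emit, i++,j++
i=2 j=1: 7<19, i++
i=3 j=1: 17<19, i++
i=4 j=1: 20>19, j++
i=4 j=2: 20<21, i++
i=5 j=2: 24>21, j++
i=5 j=3: 24>23, j++
i=5 j=4: 24<26, i++
i=6 j=4: 27>26, j++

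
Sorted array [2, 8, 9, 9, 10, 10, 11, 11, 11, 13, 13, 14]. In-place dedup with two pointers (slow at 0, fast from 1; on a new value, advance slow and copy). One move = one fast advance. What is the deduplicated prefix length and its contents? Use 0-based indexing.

(s=0,f=1) a[fast]=8≠a[slow]=2 write a[1]=8 → slow++,fast++
(s=1,f=2) a[fast]=9≠a[slow]=8 write a[2]=9 → slow++,fast++
(s=2,f=3) a[fast]=9=a[slow] dup → fast++
(s=2,f=4) a[fast]=10≠a[slow]=9 write a[3]=10 → slow++,fast++
(s=3,f=5) a[fast]=10=a[slow] dup → fast++
(s=3,f=6) a[fast]=11≠a[slow]=10 write a[4]=11 → slow++,fast++
(s=4,f=7) a[fast]=11=a[slow] dup → fast++
(s=4,f=8) a[fast]=11=a[slow] dup → fast++
(s=4,f=9) a[fast]=13≠a[slow]=11 write a[5]=13 → slow++,fast++
(s=5,f=10) a[fast]=13=a[slow] dup → fast++
(s=5,f=11) a[fast]=14≠a[slow]=13 write a[6]=14 → slow++,fast++

length 7; prefix = [2, 8, 9, 10, 11, 13, 14]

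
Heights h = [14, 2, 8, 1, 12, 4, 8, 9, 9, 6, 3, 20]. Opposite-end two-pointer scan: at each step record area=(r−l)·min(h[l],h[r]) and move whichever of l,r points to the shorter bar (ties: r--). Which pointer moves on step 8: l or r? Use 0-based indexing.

l=0 r=11: min(14,20)*11=154 best=154 *, l++
l=1 r=11: min(2,20)*10=20 best=154, l++
l=2 r=11: min(8,20)*9=72 best=154, l++
l=3 r=11: min(1,20)*8=8 best=154, l++
l=4 r=11: min(12,20)*7=84 best=154, l++
l=5 r=11: min(4,20)*6=24 best=154, l++
l=6 r=11: min(8,20)*5=40 best=154, l++
l=7 r=11: min(9,20)*4=36 best=154, l++

l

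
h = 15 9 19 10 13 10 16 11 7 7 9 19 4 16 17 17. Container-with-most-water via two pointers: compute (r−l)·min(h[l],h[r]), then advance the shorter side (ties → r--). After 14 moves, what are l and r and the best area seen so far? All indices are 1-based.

l=3, r=4, best area=225

[1,16] min(15,17)*15=225 best=225 * → l++
[2,16] min(9,17)*14=126 best=225 → l++
[3,16] min(19,17)*13=221 best=225 → r--
[3,15] min(19,17)*12=204 best=225 → r--
[3,14] min(19,16)*11=176 best=225 → r--
[3,13] min(19,4)*10=40 best=225 → r--
[3,12] min(19,19)*9=171 best=225 → r--
[3,11] min(19,9)*8=72 best=225 → r--
[3,10] min(19,7)*7=49 best=225 → r--
[3,9] min(19,7)*6=42 best=225 → r--
[3,8] min(19,11)*5=55 best=225 → r--
[3,7] min(19,16)*4=64 best=225 → r--
[3,6] min(19,10)*3=30 best=225 → r--
[3,5] min(19,13)*2=26 best=225 → r--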